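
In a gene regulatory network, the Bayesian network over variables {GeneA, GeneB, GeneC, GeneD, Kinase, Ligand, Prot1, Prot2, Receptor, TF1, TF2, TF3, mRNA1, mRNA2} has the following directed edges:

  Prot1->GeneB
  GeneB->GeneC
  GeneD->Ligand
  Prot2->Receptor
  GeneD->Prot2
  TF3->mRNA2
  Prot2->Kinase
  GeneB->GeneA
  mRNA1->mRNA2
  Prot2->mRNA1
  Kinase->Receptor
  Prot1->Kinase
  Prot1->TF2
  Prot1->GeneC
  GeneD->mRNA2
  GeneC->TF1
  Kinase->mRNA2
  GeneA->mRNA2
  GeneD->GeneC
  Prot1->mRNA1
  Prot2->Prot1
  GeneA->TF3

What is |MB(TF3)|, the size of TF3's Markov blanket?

5

By definition, MB(TF3) is built from TF3's parents, TF3's children, and the co-parents of TF3.
TF3's parents: GeneA.
TF3 has child mRNA2.
For each child, the remaining parents (spouses of TF3):
  mRNA2: GeneA, GeneD, Kinase, mRNA1
MB(TF3) = {GeneA, GeneD, Kinase, mRNA1, mRNA2}, which has 5 nodes.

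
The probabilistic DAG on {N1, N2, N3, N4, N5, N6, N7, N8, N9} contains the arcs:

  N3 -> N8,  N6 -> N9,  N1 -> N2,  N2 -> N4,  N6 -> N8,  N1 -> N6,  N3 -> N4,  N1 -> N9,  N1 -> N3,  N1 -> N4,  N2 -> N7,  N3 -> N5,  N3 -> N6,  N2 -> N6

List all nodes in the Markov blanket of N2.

{N1, N3, N4, N6, N7}

Ch(N2) = {N4, N6, N7}.
N2's parents: N1.
For each child, the remaining parents (spouses of N2):
  parents(N4) \ {N2} = {N1, N3}.
  N6 also has parents N1, N3.
  N7: no additional parents.
MB(N2) = {N1, N3, N4, N6, N7}.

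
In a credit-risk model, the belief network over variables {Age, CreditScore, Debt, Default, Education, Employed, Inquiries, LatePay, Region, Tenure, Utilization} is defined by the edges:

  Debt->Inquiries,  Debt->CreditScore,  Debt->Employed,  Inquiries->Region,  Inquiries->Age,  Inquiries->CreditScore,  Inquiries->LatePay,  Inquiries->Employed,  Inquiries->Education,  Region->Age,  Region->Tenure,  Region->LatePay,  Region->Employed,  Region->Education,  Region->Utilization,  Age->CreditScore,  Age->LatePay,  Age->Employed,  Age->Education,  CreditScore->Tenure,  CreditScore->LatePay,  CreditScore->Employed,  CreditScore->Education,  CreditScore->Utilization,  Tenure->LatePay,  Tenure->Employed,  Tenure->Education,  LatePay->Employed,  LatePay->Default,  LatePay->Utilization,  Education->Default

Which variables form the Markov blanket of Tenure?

{Age, CreditScore, Debt, Education, Employed, Inquiries, LatePay, Region}

A node's Markov blanket = Pa ∪ Ch ∪ (parents of Ch other than the node itself).
Pa(Tenure) = {CreditScore, Region}.
Tenure's children: Education, Employed, LatePay.
For each child, the remaining parents (spouses of Tenure):
  LatePay also has parents Age, CreditScore, Inquiries, Region.
  parents(Employed) \ {Tenure} = {Age, CreditScore, Debt, Inquiries, LatePay, Region}.
  Education's other parents are Age, CreditScore, Inquiries, Region.
So the Markov blanket of Tenure is {Age, CreditScore, Debt, Education, Employed, Inquiries, LatePay, Region}.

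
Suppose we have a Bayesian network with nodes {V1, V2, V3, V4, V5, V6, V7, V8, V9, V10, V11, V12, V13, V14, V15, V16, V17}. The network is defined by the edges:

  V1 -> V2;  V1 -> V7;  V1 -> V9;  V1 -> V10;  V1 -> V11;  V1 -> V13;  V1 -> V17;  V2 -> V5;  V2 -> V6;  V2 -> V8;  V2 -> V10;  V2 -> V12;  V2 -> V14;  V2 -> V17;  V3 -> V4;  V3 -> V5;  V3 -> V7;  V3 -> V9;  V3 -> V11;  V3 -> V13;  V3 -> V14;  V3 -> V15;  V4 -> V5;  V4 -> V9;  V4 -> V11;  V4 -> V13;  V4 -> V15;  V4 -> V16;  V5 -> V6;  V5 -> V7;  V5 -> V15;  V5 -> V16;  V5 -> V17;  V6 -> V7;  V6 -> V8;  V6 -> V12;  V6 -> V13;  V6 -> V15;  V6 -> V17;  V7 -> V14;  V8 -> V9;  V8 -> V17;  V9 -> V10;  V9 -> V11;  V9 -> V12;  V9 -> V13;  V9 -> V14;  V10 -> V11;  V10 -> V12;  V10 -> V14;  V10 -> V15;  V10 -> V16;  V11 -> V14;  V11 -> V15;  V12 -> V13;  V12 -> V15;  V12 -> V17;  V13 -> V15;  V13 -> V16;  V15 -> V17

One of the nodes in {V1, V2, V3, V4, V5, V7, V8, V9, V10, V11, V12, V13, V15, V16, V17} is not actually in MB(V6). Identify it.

V16

Pa(V6) = {V2, V5}.
Ch(V6) = {V7, V8, V12, V13, V15, V17}.
Co-parents of V6 (other parents of its children):
  V7's other parents are V1, V3, V5.
  V8's other parent is V2.
  V12 also has parents V2, V9, V10.
  parents(V13) \ {V6} = {V1, V3, V4, V9, V12}.
  parents(V15) \ {V6} = {V3, V4, V5, V10, V11, V12, V13}.
  V17's other parents are V1, V2, V5, V8, V12, V15.
MB(V6) = {V1, V2, V3, V4, V5, V7, V8, V9, V10, V11, V12, V13, V15, V17}.
V16 is neither a parent, child, nor co-parent of V6, so it does not belong.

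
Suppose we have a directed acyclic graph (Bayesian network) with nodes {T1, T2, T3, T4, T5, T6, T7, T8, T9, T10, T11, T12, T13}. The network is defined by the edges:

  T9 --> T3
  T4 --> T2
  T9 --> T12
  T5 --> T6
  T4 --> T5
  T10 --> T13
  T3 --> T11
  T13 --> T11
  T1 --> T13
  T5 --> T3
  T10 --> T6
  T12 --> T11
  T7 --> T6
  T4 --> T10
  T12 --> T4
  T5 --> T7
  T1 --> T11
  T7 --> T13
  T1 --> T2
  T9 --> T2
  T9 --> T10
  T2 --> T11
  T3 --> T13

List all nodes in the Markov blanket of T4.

Pa(T4) = {T12}.
Children of T4: T2, T5, T10.
Parents of each child, excluding T4:
  T5 has no other parent.
  T10 also has parent T9.
  parents(T2) \ {T4} = {T1, T9}.
MB(T4) = {T1, T2, T5, T9, T10, T12}.

{T1, T2, T5, T9, T10, T12}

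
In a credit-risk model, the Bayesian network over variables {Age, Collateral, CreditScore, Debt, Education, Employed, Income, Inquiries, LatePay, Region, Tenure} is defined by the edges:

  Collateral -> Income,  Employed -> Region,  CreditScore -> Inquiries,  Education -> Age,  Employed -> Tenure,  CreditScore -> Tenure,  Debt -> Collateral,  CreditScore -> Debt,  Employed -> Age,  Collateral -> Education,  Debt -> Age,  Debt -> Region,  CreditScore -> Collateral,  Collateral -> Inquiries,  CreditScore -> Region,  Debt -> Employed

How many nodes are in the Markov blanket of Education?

4

Parents of Education: Collateral.
Education has child Age.
Other parents of Education's children:
  Age also has parents Debt, Employed.
MB(Education) = {Age, Collateral, Debt, Employed}, which has 4 nodes.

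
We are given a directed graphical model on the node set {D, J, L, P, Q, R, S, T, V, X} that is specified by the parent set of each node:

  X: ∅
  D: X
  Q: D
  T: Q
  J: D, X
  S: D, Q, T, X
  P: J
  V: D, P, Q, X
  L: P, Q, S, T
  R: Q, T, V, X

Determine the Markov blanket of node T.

T has parent Q.
T has children L, R, S.
Other parents of T's children:
  S: D, Q, X
  L: P, Q, S
  R: Q, V, X
MB(T) = {D, L, P, Q, R, S, V, X}.

{D, L, P, Q, R, S, V, X}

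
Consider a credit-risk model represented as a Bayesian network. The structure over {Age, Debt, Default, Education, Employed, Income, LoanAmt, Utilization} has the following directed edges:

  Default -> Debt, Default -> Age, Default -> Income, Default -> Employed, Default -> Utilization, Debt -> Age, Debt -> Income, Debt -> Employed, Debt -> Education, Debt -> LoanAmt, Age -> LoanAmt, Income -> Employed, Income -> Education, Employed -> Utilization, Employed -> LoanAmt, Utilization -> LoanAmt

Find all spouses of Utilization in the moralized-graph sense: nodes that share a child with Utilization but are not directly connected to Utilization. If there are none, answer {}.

Children of Utilization: LoanAmt.
  LoanAmt also has parents Age, Debt, Employed.
Excluding nodes already adjacent to Utilization (Default, Employed, LoanAmt), the co-parent-only contribution is {Age, Debt}.

{Age, Debt}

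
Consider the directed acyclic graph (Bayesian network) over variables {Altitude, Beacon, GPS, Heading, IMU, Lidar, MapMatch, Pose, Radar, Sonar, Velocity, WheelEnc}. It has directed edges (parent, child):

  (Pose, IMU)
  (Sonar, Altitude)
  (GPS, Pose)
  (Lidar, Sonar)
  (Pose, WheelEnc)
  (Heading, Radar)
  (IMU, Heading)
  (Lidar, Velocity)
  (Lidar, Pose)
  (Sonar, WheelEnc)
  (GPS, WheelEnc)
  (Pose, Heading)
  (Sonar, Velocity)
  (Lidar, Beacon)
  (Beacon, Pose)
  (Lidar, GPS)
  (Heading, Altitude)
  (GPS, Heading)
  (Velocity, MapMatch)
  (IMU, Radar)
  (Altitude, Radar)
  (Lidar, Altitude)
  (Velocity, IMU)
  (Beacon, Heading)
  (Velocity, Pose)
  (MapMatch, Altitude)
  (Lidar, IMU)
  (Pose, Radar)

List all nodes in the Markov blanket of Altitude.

Altitude has parents Heading, Lidar, MapMatch, Sonar.
Ch(Altitude) = {Radar}.
For each child, the remaining parents (spouses of Altitude):
  Radar: Heading, IMU, Pose
Taking the union gives {Heading, IMU, Lidar, MapMatch, Pose, Radar, Sonar}.

{Heading, IMU, Lidar, MapMatch, Pose, Radar, Sonar}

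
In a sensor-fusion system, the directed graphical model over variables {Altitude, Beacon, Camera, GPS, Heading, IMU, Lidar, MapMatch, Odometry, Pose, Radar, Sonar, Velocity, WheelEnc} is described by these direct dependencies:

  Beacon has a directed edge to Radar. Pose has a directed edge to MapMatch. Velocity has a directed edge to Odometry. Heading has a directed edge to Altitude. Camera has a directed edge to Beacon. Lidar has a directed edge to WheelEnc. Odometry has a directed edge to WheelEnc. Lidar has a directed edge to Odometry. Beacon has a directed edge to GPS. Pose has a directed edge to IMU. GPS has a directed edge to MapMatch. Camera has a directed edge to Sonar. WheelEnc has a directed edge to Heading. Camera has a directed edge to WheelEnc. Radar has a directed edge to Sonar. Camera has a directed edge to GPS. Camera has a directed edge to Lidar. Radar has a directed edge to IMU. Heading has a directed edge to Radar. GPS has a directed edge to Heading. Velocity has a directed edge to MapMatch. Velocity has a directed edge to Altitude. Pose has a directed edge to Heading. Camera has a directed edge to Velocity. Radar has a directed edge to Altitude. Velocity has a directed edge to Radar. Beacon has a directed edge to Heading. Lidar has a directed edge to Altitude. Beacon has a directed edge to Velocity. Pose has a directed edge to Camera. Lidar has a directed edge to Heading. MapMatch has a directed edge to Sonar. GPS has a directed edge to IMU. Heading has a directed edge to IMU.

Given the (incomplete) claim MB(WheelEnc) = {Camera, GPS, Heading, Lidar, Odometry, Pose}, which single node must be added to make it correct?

Recall MB(v) = parents ∪ children ∪ spouses, where spouses are the other parents of v's children.
Pa(WheelEnc) = {Camera, Lidar, Odometry}.
WheelEnc has child Heading.
For each child, the remaining parents (spouses of WheelEnc):
  parents(Heading) \ {WheelEnc} = {Beacon, GPS, Lidar, Pose}.
MB(WheelEnc) = {Beacon, Camera, GPS, Heading, Lidar, Odometry, Pose}.
Comparing with the claimed set, Beacon is missing.

Beacon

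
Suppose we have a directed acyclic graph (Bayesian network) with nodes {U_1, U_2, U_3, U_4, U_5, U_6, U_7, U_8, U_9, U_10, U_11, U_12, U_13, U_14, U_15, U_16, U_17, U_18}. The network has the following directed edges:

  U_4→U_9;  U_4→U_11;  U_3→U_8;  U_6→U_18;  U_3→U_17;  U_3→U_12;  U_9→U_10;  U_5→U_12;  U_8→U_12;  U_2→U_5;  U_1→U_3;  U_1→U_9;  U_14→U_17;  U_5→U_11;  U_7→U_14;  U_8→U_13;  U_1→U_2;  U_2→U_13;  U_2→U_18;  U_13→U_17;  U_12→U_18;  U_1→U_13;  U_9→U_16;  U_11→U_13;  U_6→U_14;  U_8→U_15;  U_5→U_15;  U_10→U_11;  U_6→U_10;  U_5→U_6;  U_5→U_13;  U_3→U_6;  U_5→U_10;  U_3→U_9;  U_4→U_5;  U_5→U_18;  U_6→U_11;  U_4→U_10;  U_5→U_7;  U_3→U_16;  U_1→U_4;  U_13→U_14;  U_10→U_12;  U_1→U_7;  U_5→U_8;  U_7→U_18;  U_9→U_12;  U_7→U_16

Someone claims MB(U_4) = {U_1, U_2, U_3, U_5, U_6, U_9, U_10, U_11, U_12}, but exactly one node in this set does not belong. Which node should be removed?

U_12

U_4 has parent U_1.
Children of U_4: U_5, U_9, U_10, U_11.
Other parents of U_4's children:
  parents(U_5) \ {U_4} = {U_2}.
  U_9's other parents are U_1, U_3.
  parents(U_10) \ {U_4} = {U_5, U_6, U_9}.
  U_11's other parents are U_5, U_6, U_10.
MB(U_4) = {U_1, U_2, U_3, U_5, U_6, U_9, U_10, U_11}.
U_12 is neither a parent, child, nor co-parent of U_4, so it does not belong.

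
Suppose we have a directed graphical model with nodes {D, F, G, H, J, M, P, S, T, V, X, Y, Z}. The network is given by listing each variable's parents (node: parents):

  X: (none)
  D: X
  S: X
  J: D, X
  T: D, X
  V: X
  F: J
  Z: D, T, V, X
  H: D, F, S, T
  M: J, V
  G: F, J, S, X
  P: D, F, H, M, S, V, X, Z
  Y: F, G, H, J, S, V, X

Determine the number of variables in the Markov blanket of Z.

9

A node's Markov blanket = Pa ∪ Ch ∪ (parents of Ch other than the node itself).
Pa(Z) = {D, T, V, X}.
Z's children: P.
Parents of each child, excluding Z:
  parents(P) \ {Z} = {D, F, H, M, S, V, X}.
MB(Z) = {D, F, H, M, P, S, T, V, X}, which has 9 nodes.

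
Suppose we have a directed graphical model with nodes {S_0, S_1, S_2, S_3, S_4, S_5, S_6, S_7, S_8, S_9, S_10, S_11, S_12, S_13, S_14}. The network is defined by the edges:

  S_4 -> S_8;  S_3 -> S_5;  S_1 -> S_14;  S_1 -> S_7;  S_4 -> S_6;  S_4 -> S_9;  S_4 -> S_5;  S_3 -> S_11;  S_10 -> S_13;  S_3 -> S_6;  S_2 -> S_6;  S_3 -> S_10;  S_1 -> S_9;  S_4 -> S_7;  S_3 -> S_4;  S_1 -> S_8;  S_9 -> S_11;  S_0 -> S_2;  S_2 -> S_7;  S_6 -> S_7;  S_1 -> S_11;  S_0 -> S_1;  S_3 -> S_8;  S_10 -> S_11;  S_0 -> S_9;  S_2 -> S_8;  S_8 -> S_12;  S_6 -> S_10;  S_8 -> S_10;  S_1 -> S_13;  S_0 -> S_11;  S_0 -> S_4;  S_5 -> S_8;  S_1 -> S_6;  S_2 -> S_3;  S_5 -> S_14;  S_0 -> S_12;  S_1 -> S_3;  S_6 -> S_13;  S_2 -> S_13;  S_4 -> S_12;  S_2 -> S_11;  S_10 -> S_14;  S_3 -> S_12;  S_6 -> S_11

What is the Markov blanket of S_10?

Pa(S_10) = {S_3, S_6, S_8}.
Ch(S_10) = {S_11, S_13, S_14}.
Co-parents of S_10 (other parents of its children):
  S_11: S_0, S_1, S_2, S_3, S_6, S_9
  S_13: S_1, S_2, S_6
  S_14: S_1, S_5
So the Markov blanket of S_10 is {S_0, S_1, S_2, S_3, S_5, S_6, S_8, S_9, S_11, S_13, S_14}.

{S_0, S_1, S_2, S_3, S_5, S_6, S_8, S_9, S_11, S_13, S_14}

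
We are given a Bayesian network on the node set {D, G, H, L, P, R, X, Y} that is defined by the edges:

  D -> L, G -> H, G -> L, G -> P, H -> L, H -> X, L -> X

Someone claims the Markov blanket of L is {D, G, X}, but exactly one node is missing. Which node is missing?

The Markov blanket of a node is its parents, its children, and the other parents of its children.
L has parents D, G, H.
L's children: X.
For each child, the remaining parents (spouses of L):
  X also has parent H.
MB(L) = {D, G, H, X}.
Comparing with the claimed set, H is missing.

H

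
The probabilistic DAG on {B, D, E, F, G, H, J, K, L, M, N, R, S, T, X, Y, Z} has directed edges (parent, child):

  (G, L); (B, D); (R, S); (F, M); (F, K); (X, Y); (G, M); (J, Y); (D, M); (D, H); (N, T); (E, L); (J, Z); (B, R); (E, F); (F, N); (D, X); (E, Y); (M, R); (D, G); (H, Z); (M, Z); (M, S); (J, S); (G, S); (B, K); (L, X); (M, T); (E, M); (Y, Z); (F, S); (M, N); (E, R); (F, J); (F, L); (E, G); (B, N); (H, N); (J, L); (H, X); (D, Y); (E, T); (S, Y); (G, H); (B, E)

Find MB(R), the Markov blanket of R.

{B, E, F, G, J, M, S}

Recall MB(v) = parents ∪ children ∪ spouses, where spouses are the other parents of v's children.
R has child S.
R's parents: B, E, M.
For each child, the remaining parents (spouses of R):
  S's other parents are F, G, J, M.
Union: {B, E, M} ∪ {S} ∪ {F, G, J, M} = {B, E, F, G, J, M, S}.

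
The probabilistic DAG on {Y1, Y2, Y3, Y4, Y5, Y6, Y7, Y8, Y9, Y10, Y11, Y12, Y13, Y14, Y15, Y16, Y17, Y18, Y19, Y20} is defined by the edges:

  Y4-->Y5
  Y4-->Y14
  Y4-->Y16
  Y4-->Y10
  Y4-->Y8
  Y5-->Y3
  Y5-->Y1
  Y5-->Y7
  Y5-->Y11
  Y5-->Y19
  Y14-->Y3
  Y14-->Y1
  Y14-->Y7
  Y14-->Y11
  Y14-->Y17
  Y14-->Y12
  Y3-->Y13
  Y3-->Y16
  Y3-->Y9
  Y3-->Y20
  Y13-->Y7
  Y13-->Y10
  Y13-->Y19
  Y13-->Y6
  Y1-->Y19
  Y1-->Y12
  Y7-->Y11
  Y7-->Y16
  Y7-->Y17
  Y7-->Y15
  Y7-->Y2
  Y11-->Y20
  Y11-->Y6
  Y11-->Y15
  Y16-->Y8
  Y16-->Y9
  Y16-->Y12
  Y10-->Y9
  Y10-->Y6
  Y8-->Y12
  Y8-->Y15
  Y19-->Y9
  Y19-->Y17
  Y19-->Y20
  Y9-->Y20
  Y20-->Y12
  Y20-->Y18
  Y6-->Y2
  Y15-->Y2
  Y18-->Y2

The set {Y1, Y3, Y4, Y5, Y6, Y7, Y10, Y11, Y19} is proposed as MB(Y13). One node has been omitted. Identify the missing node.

Y13's parents: Y3.
Y13's children: Y6, Y7, Y10, Y19.
Other parents of Y13's children:
  parents(Y7) \ {Y13} = {Y5, Y14}.
  parents(Y10) \ {Y13} = {Y4}.
  Y19's other parents are Y1, Y5.
  parents(Y6) \ {Y13} = {Y10, Y11}.
MB(Y13) = {Y1, Y3, Y4, Y5, Y6, Y7, Y10, Y11, Y14, Y19}.
Comparing with the claimed set, Y14 is missing.

Y14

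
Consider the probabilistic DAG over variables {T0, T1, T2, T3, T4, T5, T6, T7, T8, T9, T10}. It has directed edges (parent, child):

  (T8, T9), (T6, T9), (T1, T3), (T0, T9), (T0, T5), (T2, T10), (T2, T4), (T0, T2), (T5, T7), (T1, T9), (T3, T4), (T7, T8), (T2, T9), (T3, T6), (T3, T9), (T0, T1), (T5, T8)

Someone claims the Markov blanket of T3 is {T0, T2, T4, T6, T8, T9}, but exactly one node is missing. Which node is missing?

T1

T3's parents: T1.
T3 has children T4, T6, T9.
For each child, the remaining parents (spouses of T3):
  T4 also has parent T2.
  T6: no additional parents.
  parents(T9) \ {T3} = {T0, T1, T2, T6, T8}.
MB(T3) = {T0, T1, T2, T4, T6, T8, T9}.
Comparing with the claimed set, T1 is missing.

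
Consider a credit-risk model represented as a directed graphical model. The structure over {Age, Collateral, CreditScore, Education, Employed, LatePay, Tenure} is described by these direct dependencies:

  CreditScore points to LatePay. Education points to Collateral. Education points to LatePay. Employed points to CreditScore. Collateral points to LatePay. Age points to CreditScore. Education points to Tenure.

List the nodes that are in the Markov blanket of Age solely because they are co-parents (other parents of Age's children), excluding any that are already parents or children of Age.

Children of Age: CreditScore.
  parents(CreditScore) \ {Age} = {Employed}.
Excluding nodes already adjacent to Age (CreditScore), the co-parent-only contribution is {Employed}.

{Employed}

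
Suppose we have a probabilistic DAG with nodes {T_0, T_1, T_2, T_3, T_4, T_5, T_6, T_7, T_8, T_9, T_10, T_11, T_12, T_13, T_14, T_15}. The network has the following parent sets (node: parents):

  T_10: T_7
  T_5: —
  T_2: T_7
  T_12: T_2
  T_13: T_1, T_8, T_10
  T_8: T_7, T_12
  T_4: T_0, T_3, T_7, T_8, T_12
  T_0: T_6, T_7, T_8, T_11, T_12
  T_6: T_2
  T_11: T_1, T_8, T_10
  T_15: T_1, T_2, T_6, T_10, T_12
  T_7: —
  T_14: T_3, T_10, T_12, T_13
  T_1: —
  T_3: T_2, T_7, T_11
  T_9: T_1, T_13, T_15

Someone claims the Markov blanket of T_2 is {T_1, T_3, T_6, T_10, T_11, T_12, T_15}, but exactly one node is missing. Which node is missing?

Parents of T_2: T_7.
Children of T_2: T_3, T_6, T_12, T_15.
Co-parents of T_2 (other parents of its children):
  T_12 has no other parent.
  T_6 has no other parent.
  T_3's other parents are T_7, T_11.
  parents(T_15) \ {T_2} = {T_1, T_6, T_10, T_12}.
MB(T_2) = {T_1, T_3, T_6, T_7, T_10, T_11, T_12, T_15}.
Comparing with the claimed set, T_7 is missing.

T_7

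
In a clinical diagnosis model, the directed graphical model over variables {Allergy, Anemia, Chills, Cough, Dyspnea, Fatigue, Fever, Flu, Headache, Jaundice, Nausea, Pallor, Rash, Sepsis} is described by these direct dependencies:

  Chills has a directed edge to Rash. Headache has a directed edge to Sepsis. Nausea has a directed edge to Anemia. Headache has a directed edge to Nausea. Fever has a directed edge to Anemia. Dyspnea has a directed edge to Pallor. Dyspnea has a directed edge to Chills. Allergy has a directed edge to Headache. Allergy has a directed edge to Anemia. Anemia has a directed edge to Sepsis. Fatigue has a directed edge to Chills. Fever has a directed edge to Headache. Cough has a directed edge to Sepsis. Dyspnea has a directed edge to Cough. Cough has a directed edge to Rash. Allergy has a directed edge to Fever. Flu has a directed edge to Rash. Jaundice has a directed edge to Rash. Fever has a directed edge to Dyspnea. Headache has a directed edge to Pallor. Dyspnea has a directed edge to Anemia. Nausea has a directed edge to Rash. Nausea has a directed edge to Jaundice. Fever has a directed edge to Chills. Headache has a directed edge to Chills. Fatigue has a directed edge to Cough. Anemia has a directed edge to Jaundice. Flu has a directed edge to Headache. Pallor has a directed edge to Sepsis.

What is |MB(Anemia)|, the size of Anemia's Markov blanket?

9

Recall MB(v) = parents ∪ children ∪ spouses, where spouses are the other parents of v's children.
Anemia's parents: Allergy, Dyspnea, Fever, Nausea.
Anemia has children Jaundice, Sepsis.
For each child, the remaining parents (spouses of Anemia):
  Jaundice also has parent Nausea.
  Sepsis also has parents Cough, Headache, Pallor.
MB(Anemia) = {Allergy, Cough, Dyspnea, Fever, Headache, Jaundice, Nausea, Pallor, Sepsis}, which has 9 nodes.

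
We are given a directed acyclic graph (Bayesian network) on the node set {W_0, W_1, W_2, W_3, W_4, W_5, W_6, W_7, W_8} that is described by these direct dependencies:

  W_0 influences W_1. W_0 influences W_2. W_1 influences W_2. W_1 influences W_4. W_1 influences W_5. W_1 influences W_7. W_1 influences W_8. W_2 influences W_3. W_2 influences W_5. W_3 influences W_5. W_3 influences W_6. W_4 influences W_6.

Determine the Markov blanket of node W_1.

By definition, MB(W_1) is built from W_1's parents, W_1's children, and the co-parents of W_1.
Children of W_1: W_2, W_4, W_5, W_7, W_8.
Parents of W_1: W_0.
Co-parents of W_1 (other parents of its children):
  W_2's other parent is W_0.
  W_4 has no other parent.
  parents(W_5) \ {W_1} = {W_2, W_3}.
  W_7: no additional parents.
  W_8: no additional parents.
MB(W_1) = {W_0, W_2, W_3, W_4, W_5, W_7, W_8}.

{W_0, W_2, W_3, W_4, W_5, W_7, W_8}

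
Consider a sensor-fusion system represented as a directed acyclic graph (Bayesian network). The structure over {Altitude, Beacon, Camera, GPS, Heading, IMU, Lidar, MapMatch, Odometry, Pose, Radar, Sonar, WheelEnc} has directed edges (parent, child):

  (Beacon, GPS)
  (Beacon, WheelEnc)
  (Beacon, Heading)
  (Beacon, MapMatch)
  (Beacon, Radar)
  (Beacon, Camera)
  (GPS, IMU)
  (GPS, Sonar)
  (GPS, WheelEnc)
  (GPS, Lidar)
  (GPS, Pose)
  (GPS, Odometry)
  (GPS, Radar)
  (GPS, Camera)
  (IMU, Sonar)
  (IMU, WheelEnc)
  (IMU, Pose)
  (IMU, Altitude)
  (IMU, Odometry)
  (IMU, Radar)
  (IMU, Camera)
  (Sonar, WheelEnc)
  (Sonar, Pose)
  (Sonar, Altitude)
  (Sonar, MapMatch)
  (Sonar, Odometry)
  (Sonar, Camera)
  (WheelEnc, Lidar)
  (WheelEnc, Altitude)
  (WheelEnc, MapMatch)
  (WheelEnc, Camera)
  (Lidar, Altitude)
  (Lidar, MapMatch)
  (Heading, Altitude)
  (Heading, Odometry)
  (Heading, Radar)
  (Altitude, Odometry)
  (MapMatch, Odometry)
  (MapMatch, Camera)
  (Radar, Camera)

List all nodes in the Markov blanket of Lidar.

{Altitude, Beacon, GPS, Heading, IMU, MapMatch, Sonar, WheelEnc}

Children of Lidar: Altitude, MapMatch.
Lidar has parents GPS, WheelEnc.
Co-parents of Lidar (other parents of its children):
  Altitude's other parents are Heading, IMU, Sonar, WheelEnc.
  MapMatch also has parents Beacon, Sonar, WheelEnc.
Taking the union gives {Altitude, Beacon, GPS, Heading, IMU, MapMatch, Sonar, WheelEnc}.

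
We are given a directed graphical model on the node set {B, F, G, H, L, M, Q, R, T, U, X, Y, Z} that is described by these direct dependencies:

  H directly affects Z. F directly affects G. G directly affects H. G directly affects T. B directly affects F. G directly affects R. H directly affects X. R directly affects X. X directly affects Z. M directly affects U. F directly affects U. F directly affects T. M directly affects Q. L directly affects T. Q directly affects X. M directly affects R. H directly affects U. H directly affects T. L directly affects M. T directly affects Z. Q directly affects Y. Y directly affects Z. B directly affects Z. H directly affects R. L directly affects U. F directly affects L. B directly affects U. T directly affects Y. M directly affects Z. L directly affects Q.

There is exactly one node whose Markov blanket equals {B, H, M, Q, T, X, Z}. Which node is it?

The target node must have every member of {B, H, M, Q, T, X, Z} as a parent, child, or co-parent, and no others.
Parents of Y: Q, T; children: Z; co-parents: B, H, M, T, X.
These exactly cover the given set, so the node is Y.

Y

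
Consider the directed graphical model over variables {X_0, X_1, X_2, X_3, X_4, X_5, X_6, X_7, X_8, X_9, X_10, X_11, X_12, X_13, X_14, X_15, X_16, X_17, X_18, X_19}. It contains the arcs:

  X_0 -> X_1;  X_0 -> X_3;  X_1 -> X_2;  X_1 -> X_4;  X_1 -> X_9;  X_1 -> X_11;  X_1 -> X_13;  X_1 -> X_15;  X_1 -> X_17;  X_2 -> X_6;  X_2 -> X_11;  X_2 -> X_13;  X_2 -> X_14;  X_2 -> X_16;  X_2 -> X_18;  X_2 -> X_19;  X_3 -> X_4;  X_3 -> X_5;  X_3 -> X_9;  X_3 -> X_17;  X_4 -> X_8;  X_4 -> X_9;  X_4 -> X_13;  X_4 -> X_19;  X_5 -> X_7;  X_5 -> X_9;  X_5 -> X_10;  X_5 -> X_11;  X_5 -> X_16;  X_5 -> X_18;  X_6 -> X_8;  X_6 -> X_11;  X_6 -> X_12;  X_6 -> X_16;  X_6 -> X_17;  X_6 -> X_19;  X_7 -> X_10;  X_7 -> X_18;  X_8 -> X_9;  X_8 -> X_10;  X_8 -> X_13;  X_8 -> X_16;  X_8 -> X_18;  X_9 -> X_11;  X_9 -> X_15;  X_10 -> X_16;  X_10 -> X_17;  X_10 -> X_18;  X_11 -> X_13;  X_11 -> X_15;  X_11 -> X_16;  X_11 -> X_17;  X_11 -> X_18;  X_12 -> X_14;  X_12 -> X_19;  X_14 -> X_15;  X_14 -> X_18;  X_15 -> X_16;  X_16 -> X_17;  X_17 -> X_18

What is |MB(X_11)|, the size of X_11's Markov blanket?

16

X_11's parents: X_1, X_2, X_5, X_6, X_9.
Ch(X_11) = {X_13, X_15, X_16, X_17, X_18}.
Parents of each child, excluding X_11:
  X_13: X_1, X_2, X_4, X_8
  X_15: X_1, X_9, X_14
  X_16: X_2, X_5, X_6, X_8, X_10, X_15
  X_17: X_1, X_3, X_6, X_10, X_16
  X_18: X_2, X_5, X_7, X_8, X_10, X_14, X_17
MB(X_11) = {X_1, X_2, X_3, X_4, X_5, X_6, X_7, X_8, X_9, X_10, X_13, X_14, X_15, X_16, X_17, X_18}, which has 16 nodes.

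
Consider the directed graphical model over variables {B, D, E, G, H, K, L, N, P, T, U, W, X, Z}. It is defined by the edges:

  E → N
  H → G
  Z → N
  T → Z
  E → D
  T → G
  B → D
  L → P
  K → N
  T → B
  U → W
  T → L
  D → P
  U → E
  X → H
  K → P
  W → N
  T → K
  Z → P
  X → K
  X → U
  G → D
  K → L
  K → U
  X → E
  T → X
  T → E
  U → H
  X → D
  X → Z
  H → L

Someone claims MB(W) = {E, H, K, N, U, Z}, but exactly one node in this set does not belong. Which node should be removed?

H

A node's Markov blanket = Pa ∪ Ch ∪ (parents of Ch other than the node itself).
Parents of W: U.
W's children: N.
For each child, the remaining parents (spouses of W):
  parents(N) \ {W} = {E, K, Z}.
MB(W) = {E, K, N, U, Z}.
H is neither a parent, child, nor co-parent of W, so it does not belong.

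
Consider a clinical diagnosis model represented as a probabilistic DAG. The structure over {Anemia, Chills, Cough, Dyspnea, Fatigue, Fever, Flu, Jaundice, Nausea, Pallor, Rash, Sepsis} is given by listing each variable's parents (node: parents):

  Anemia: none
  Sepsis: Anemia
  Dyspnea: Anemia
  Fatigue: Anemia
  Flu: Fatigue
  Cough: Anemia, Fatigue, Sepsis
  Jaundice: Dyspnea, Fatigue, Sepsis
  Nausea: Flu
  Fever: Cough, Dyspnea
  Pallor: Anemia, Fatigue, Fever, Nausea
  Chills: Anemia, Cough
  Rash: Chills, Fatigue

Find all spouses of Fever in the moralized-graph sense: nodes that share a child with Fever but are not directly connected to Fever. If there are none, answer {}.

{Anemia, Fatigue, Nausea}

Children of Fever: Pallor.
  Pallor's other parents are Anemia, Fatigue, Nausea.
Excluding nodes already adjacent to Fever (Cough, Dyspnea, Pallor), the co-parent-only contribution is {Anemia, Fatigue, Nausea}.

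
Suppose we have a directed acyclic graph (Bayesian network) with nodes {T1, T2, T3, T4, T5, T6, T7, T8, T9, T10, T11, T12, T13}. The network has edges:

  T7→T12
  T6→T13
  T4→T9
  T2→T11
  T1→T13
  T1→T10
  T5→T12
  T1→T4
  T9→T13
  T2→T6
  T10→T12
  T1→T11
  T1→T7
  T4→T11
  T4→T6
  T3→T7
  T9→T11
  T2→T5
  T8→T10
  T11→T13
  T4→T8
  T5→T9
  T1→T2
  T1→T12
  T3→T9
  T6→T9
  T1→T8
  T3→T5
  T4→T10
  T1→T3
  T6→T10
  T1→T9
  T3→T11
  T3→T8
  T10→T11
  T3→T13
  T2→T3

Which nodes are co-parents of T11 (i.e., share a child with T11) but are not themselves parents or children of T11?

Children of T11: T13.
  T13's other parents are T1, T3, T6, T9.
Excluding nodes already adjacent to T11 (T1, T2, T3, T4, T9, T10, T13), the co-parent-only contribution is {T6}.

{T6}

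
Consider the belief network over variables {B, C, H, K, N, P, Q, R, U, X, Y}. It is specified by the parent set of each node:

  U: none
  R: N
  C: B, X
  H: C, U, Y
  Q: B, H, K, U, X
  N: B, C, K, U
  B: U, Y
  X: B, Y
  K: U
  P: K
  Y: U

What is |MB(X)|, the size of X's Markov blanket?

7

The Markov blanket of a node is its parents, its children, and the other parents of its children.
X has children C, Q.
X has parents B, Y.
Parents of each child, excluding X:
  C's other parent is B.
  Q's other parents are B, H, K, U.
MB(X) = {B, C, H, K, Q, U, Y}, which has 7 nodes.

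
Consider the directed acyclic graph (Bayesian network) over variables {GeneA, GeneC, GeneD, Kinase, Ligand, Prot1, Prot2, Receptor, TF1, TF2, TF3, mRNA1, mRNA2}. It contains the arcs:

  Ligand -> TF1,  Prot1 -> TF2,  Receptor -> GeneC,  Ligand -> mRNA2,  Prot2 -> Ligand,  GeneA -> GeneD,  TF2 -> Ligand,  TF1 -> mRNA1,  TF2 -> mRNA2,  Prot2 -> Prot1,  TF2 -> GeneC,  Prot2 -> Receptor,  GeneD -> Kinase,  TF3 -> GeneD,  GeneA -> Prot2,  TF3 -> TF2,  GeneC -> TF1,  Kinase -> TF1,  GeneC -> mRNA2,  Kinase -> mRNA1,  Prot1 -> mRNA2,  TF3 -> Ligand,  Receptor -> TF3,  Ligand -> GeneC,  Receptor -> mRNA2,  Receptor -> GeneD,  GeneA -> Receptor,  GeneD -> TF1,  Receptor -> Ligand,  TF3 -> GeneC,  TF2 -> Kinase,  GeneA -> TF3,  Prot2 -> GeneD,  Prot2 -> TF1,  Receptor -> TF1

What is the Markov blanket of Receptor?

{GeneA, GeneC, GeneD, Kinase, Ligand, Prot1, Prot2, TF1, TF2, TF3, mRNA2}

Receptor has parents GeneA, Prot2.
Receptor has children GeneC, GeneD, Ligand, TF1, TF3, mRNA2.
Co-parents of Receptor (other parents of its children):
  parents(TF3) \ {Receptor} = {GeneA}.
  GeneD also has parents GeneA, Prot2, TF3.
  Ligand also has parents Prot2, TF2, TF3.
  GeneC's other parents are Ligand, TF2, TF3.
  parents(mRNA2) \ {Receptor} = {GeneC, Ligand, Prot1, TF2}.
  parents(TF1) \ {Receptor} = {GeneC, GeneD, Kinase, Ligand, Prot2}.
Union: {GeneA, Prot2} ∪ {GeneC, GeneD, Ligand, TF1, TF3, mRNA2} ∪ {GeneA, GeneC, GeneD, Kinase, Ligand, Prot1, Prot2, TF2, TF3} = {GeneA, GeneC, GeneD, Kinase, Ligand, Prot1, Prot2, TF1, TF2, TF3, mRNA2}.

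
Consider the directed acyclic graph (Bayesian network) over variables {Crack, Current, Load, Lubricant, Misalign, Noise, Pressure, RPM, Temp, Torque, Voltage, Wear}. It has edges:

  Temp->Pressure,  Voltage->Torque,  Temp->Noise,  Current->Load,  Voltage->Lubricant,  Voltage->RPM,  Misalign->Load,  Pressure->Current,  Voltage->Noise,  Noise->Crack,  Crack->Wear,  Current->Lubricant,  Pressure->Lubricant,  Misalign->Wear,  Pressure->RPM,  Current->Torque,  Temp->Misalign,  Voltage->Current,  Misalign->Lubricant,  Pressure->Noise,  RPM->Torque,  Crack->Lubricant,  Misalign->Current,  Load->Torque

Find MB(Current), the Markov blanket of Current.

Parents of Current: Misalign, Pressure, Voltage.
Ch(Current) = {Load, Lubricant, Torque}.
For each child, the remaining parents (spouses of Current):
  Load: Misalign
  Torque: Load, RPM, Voltage
  Lubricant: Crack, Misalign, Pressure, Voltage
So the Markov blanket of Current is {Crack, Load, Lubricant, Misalign, Pressure, RPM, Torque, Voltage}.

{Crack, Load, Lubricant, Misalign, Pressure, RPM, Torque, Voltage}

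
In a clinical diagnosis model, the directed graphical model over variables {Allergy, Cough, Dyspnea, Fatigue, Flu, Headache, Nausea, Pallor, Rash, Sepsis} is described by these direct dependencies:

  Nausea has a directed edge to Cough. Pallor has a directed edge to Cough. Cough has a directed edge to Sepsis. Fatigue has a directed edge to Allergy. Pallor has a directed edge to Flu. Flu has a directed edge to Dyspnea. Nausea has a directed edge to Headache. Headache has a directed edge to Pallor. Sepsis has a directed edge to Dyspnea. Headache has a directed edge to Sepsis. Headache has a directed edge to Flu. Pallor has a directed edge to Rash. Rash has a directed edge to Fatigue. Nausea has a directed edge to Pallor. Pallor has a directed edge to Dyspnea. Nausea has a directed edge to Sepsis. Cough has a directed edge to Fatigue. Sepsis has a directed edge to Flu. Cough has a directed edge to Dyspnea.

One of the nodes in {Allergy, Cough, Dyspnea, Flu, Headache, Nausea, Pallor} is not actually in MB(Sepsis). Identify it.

Pa(Sepsis) = {Cough, Headache, Nausea}.
Ch(Sepsis) = {Dyspnea, Flu}.
Co-parents of Sepsis (other parents of its children):
  Flu's other parents are Headache, Pallor.
  parents(Dyspnea) \ {Sepsis} = {Cough, Flu, Pallor}.
MB(Sepsis) = {Cough, Dyspnea, Flu, Headache, Nausea, Pallor}.
Allergy is neither a parent, child, nor co-parent of Sepsis, so it does not belong.

Allergy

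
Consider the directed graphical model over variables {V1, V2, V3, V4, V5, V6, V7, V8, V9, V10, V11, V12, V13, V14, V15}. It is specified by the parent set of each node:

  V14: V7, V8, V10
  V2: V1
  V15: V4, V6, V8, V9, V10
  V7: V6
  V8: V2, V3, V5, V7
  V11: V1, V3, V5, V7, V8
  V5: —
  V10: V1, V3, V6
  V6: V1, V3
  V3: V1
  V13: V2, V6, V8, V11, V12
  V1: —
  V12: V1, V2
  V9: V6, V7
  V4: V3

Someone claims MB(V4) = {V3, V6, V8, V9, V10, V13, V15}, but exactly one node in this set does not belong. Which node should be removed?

A node's Markov blanket = Pa ∪ Ch ∪ (parents of Ch other than the node itself).
V4 has parent V3.
V4 has child V15.
Parents of each child, excluding V4:
  V15: V6, V8, V9, V10
MB(V4) = {V3, V6, V8, V9, V10, V15}.
V13 is neither a parent, child, nor co-parent of V4, so it does not belong.

V13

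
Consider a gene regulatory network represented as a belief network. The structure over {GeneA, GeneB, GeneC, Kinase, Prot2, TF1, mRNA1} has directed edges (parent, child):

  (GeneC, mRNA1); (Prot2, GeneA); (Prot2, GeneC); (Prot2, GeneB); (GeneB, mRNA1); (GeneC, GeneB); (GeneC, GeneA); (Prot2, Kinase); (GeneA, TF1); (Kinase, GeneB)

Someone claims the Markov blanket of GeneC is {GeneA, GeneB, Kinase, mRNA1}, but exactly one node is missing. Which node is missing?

Prot2

A node's Markov blanket = Pa ∪ Ch ∪ (parents of Ch other than the node itself).
Pa(GeneC) = {Prot2}.
GeneC has children GeneA, GeneB, mRNA1.
Other parents of GeneC's children:
  GeneA's other parent is Prot2.
  GeneB's other parents are Kinase, Prot2.
  mRNA1 also has parent GeneB.
MB(GeneC) = {GeneA, GeneB, Kinase, Prot2, mRNA1}.
Comparing with the claimed set, Prot2 is missing.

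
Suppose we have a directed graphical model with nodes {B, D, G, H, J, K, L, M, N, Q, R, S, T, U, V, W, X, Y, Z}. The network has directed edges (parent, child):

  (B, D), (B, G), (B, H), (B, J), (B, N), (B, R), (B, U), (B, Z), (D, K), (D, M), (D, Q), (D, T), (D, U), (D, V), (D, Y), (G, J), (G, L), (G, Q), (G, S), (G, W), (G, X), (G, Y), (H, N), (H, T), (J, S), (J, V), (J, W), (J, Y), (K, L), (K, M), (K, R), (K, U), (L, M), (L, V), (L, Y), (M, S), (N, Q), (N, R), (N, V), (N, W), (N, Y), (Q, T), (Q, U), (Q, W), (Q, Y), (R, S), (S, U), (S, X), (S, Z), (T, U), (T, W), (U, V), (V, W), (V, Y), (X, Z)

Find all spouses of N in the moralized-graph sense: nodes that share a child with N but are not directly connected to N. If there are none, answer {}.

{D, G, J, K, L, T, U}

Children of N: Q, R, V, W, Y.
  Q's other parents are D, G.
  R also has parents B, K.
  V also has parents D, J, L, U.
  W also has parents G, J, Q, T, V.
  Y's other parents are D, G, J, L, Q, V.
Excluding nodes already adjacent to N (B, H, Q, R, V, W, Y), the co-parent-only contribution is {D, G, J, K, L, T, U}.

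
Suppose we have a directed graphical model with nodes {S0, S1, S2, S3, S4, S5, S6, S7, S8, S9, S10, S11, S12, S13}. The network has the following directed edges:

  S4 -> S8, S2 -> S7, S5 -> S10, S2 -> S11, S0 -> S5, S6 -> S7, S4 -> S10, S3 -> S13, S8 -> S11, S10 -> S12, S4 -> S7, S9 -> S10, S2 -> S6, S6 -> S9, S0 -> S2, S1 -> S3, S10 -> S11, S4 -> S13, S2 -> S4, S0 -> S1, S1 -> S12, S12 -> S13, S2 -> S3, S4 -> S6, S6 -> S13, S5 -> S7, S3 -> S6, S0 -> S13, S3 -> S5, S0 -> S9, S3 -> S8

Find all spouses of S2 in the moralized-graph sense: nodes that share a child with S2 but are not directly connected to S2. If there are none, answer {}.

Children of S2: S3, S4, S6, S7, S11.
  S3's other parent is S1.
  S4 has no other parent.
  S6 also has parents S3, S4.
  S7's other parents are S4, S5, S6.
  parents(S11) \ {S2} = {S8, S10}.
Excluding nodes already adjacent to S2 (S0, S3, S4, S6, S7, S11), the co-parent-only contribution is {S1, S5, S8, S10}.

{S1, S5, S8, S10}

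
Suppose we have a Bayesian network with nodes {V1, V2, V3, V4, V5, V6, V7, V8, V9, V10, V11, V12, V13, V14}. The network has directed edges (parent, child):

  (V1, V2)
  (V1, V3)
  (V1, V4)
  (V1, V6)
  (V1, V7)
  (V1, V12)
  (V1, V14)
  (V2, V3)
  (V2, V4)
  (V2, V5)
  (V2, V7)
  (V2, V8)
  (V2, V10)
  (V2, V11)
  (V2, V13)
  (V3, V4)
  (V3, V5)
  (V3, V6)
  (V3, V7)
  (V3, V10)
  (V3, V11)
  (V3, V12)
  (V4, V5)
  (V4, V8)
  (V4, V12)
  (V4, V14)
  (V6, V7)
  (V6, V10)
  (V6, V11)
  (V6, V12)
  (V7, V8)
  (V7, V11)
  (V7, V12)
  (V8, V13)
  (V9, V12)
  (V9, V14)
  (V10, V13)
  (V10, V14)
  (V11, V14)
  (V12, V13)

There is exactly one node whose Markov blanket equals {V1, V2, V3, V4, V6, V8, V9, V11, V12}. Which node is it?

The target node must have every member of {V1, V2, V3, V4, V6, V8, V9, V11, V12} as a parent, child, or co-parent, and no others.
Parents of V7: V1, V2, V3, V6; children: V8, V11, V12; co-parents: V1, V2, V3, V4, V6, V9.
These exactly cover the given set, so the node is V7.

V7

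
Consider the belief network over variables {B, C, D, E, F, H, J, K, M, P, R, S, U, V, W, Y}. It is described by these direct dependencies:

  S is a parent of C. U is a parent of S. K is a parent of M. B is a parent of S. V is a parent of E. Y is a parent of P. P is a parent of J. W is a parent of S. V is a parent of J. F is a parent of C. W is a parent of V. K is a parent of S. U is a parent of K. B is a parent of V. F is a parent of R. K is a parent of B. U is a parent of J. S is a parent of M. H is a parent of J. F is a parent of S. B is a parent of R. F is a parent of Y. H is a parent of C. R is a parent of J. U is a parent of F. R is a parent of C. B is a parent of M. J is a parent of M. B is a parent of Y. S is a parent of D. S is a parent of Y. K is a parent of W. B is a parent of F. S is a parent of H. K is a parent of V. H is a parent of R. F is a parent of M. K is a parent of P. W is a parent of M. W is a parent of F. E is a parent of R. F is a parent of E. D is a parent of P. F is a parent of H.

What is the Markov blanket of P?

The Markov blanket of a node is its parents, its children, and the other parents of its children.
P's parents: D, K, Y.
P's children: J.
Co-parents of P (other parents of its children):
  parents(J) \ {P} = {H, R, U, V}.
So the Markov blanket of P is {D, H, J, K, R, U, V, Y}.

{D, H, J, K, R, U, V, Y}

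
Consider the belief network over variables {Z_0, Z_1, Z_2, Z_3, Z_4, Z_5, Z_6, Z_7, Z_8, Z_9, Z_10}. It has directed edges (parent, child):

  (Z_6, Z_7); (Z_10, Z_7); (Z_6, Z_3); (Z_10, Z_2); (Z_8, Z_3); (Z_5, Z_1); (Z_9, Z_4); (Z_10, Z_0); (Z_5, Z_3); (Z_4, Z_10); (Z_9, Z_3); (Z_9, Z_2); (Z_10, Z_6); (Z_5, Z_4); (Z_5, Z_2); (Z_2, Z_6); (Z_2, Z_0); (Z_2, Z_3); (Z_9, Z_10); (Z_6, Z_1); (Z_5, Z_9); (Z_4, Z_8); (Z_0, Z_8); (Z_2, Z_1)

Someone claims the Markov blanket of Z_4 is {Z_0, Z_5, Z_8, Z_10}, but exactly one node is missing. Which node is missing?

Z_4's parents: Z_5, Z_9.
Ch(Z_4) = {Z_8, Z_10}.
For each child, the remaining parents (spouses of Z_4):
  parents(Z_10) \ {Z_4} = {Z_9}.
  Z_8's other parent is Z_0.
MB(Z_4) = {Z_0, Z_5, Z_8, Z_9, Z_10}.
Comparing with the claimed set, Z_9 is missing.

Z_9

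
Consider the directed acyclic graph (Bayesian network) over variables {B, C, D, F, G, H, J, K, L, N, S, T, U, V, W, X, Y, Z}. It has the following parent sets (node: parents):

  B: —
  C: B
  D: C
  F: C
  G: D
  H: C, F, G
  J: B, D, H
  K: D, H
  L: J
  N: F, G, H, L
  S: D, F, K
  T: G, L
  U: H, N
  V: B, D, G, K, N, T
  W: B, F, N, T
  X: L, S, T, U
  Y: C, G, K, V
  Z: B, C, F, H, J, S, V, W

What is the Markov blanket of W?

{B, C, F, H, J, N, S, T, V, Z}

W has child Z.
W's parents: B, F, N, T.
For each child, the remaining parents (spouses of W):
  parents(Z) \ {W} = {B, C, F, H, J, S, V}.
Taking the union gives {B, C, F, H, J, N, S, T, V, Z}.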